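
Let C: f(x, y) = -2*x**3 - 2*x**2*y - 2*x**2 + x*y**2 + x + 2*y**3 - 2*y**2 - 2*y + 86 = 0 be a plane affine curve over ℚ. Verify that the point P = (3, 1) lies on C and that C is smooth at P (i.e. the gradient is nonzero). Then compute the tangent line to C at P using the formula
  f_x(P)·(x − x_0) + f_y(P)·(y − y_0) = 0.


Tangent line at P: -76*x - 12*y + 240 = 0.

Step 1: f(3, 1) = 0, so P lies on C.
Step 2: partial derivatives
  f_x(x, y) = -6*x**2 - 4*x*y - 4*x + y**2 + 1, f_y(x, y) = -2*x**2 + 2*x*y + 6*y**2 - 4*y - 2.
  f_x(P) = -76, f_y(P) = -12 (gradient nonzero, so P is smooth).
Step 3: tangent line at P: -76·(x − 3) + -12·(y − 1) = 0.
Expanding: -76*x - 12*y + 240 = 0.


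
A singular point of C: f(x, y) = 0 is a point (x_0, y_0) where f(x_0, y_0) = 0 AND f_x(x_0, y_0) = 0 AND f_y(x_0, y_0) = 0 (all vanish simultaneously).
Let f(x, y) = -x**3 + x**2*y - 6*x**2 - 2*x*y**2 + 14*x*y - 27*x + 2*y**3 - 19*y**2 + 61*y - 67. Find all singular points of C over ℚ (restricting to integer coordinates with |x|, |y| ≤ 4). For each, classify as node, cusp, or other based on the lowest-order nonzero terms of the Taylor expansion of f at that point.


Singular points: {(-1, 3)}; classification: cusp.

Compute partial derivatives:
  f_x = -3*x**2 + 2*x*y - 12*x - 2*y**2 + 14*y - 27.
  f_y = x**2 - 4*x*y + 14*x + 6*y**2 - 38*y + 61.
Scan x_0 ∈ {−4, ..., 4}. For each x_0, f_y(x_0, y) is a polynomial in y; find its integer roots y ∈ {−4, ..., 4}, then test f_x and f at those candidates.
  x = -4: f_y(-4, y) = 6*y**2 - 22*y + 21; no integer root y with |y| ≤ 4.
  x = -3: f_y(-3, y) = 6*y**2 - 26*y + 28; vanishes at y ∈ {2}. (-3, 2): f_x = -10 ≠ 0.
  x = -2: f_y(-2, y) = 6*y**2 - 30*y + 37; no integer root y with |y| ≤ 4.
  x = -1: f_y(-1, y) = 6*y**2 - 34*y + 48; vanishes at y ∈ {3}. (-1, 3): f_x = 0, f = 0 — SINGULAR.
  x = 0: f_y(0, y) = 6*y**2 - 38*y + 61; no integer root y with |y| ≤ 4.
  x = 1: f_y(1, y) = 6*y**2 - 42*y + 76; no integer root y with |y| ≤ 4.
  x = 2: f_y(2, y) = 6*y**2 - 46*y + 93; no integer root y with |y| ≤ 4.
  x = 3: f_y(3, y) = 6*y**2 - 50*y + 112; no integer root y with |y| ≤ 4.
  x = 4: f_y(4, y) = 6*y**2 - 54*y + 133; no integer root y with |y| ≤ 4.
Only singular point on the grid: (-1, 3).
Classify: substitute x = -1 + u, y = 3 + v and expand: f = -u**3 + u**2*v - 2*u*v**2 + 2*v**3 + v**2.
No constant or linear terms (consistent with a singular point). Quadratic part: v**2. Cubic part: -u**3 + u**2*v - 2*u*v**2 + 2*v**3.
The quadratic part v**2 is a perfect square, so there is a single (double) tangent line v = 0, i.e. y = 3. Restricting the cubic part to that line (v = 0) leaves -u**3 ≠ 0, so f is not divisible by v and the branch is v² ≈ u**3 to lowest order — this is a cusp.
Classification: cusp.


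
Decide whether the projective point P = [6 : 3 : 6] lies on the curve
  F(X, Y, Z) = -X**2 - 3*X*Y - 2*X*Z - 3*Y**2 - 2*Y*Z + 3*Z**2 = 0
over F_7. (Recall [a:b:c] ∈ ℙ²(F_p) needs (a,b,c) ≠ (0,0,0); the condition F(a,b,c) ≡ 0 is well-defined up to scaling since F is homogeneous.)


F(6,3,6) ≡ 2 (mod 7); P is NOT on the curve.

Evaluate F(6, 3, 6) term-by-term (mod 7).
  -X**2 ↦ -1·36·1·1 = -36
  -3*X*Y ↦ -3·6·3·1 = -54
  -2*X*Z ↦ -2·6·1·6 = -72
  -3*Y**2 ↦ -3·1·9·1 = -27
  -2*Y*Z ↦ -2·1·3·6 = -36
  3*Z**2 ↦ 3·1·1·36 = 108
Sum: F(6, 3, 6) = (-36) + (-54) + (-72) + (-27) + (-36) + (108) = -117.
Reducing mod 7: -117 ≡ 2 (mod 7).
Since F(a, b, c) ≡ 2 ≠ 0 (mod 7), P does NOT lie on the curve.


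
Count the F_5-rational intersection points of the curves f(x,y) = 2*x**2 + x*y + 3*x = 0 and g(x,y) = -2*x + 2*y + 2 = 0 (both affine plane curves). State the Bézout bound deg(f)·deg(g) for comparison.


Common zeros: {(0, 4), (1, 0)}; count = 2; Bézout bound = 2.

deg(f) = 2, deg(g) = 1, so Bézout bound = 2.
Scan x ∈ F_5. For each x, list the y ∈ F_5 with f(x, y) ≡ 0 and those with g(x, y) ≡ 0 (mod 5); the common zeros in that column are the intersection.
  x = 0: f ≡ 0 at y ∈ {0, 1, 2, 3, 4}; g ≡ 0 at y ∈ {4}; common: {4}.
  x = 1: f ≡ 0 at y ∈ {0}; g ≡ 0 at y ∈ {0}; common: {0}.
  x = 2: f ≡ 0 at y ∈ {3}; g ≡ 0 at y ∈ {1}; common: ∅.
  x = 3: f ≡ 0 at y ∈ {1}; g ≡ 0 at y ∈ {2}; common: ∅.
  x = 4: f ≡ 0 at y ∈ {4}; g ≡ 0 at y ∈ {3}; common: ∅.
Collecting: common zeros = {(0, 4), (1, 0)}, so the count is 2.
Comparison with the Bézout bound: 2 ≤ 2 = deg(f)·deg(g), as expected for curves with no common component (the bound is attained).


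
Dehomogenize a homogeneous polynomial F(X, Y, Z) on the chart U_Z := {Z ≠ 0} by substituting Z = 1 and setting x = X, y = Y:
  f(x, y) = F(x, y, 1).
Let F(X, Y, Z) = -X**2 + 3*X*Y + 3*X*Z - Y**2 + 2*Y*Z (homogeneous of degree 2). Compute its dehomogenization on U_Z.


f(x, y) = -x**2 + 3*x*y + 3*x - y**2 + 2*y

On U_Z we set Z = 1. Each monomial c·X^i·Y^j·Z^k in F becomes c·x^i·y^j·1^k = c·x^i·y^j.
Substituting Z = 1: F(X, Y, 1) = -x**2 + 3*x*y + 3*x - y**2 + 2*y.
Note: deg(f) ≤ deg(F) = 2; strict inequality happens when F is divisible by Z (lost terms).


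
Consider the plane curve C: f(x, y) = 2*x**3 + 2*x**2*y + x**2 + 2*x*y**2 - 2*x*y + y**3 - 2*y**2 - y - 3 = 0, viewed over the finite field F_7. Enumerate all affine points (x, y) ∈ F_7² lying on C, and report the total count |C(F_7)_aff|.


Affine F_7-points: {(1, 0), (1, 1), (1, 6)}; count = 3.

For each of the 49 pairs (x, y) ∈ F_7², evaluate f(x, y) mod 7. Record the zeros.
  x = 0: [0↦4, 1↦2, 2↦2, 3↦3, 4↦4, 5↦4, 6↦2]  zeros at y ∈ ∅
  x = 1: [0↦0, 1↦0, 2↦6, 3↦3, 4↦4, 5↦1, 6↦0]  zeros at y ∈ {0, 1, 6}
  x = 2: [0↦3, 1↦2, 2↦4, 3↦1, 4↦6, 5↦4, 6↦1]  zeros at y ∈ ∅
  x = 3: [0↦4, 1↦6, 2↦1, 3↦2, 4↦1, 5↦4, 6↦3]  zeros at y ∈ ∅
  x = 4: [0↦1, 1↦3, 2↦2, 3↦4, 4↦1, 5↦6, 6↦4]  zeros at y ∈ ∅
  x = 5: [0↦6, 1↦5, 2↦5, 3↦5, 4↦4, 5↦1, 6↦2]  zeros at y ∈ ∅
  x = 6: [0↦3, 1↦3, 2↦1, 3↦3, 4↦1, 5↦1, 6↦2]  zeros at y ∈ ∅
Collecting zeros: affine points = {(1, 0), (1, 1), (1, 6)}.
Total count |C(F_7)_aff| = 3.


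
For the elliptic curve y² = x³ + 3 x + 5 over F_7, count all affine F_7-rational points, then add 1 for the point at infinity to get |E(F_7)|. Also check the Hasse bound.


Affine points = {(1, 3), (1, 4), (4, 2), (4, 5), (6, 1), (6, 6)}; affine count = 6; |E(F_7)| = 7.

Discriminant check: Δ ∝ 4a³ + 27b² = 4·3³ + 27·5² = 4·27 + 27·25 ≡ 6 (mod 7). Nonzero ⇒ E is nonsingular.
For each x ∈ F_7, compute rhs = x³ + 3·x + 5 mod 7, then count y ∈ F_7 with y² ≡ rhs.
  x = 0: rhs = 5, matching y values: none (0 points).
  x = 1: rhs = 2, matching y values: 3, 4 (2 points).
  x = 2: rhs = 5, matching y values: none (0 points).
  x = 3: rhs = 6, matching y values: none (0 points).
  x = 4: rhs = 4, matching y values: 2, 5 (2 points).
  x = 5: rhs = 5, matching y values: none (0 points).
  x = 6: rhs = 1, matching y values: 1, 6 (2 points).
Total affine count: 6.
Full point count |E(F_7)| = 6 + 1 = 7.
Hasse bound: |7 − (7+1)| = |-1| = 1 ≤ 2√7 ≈ 5.2915 ✓.


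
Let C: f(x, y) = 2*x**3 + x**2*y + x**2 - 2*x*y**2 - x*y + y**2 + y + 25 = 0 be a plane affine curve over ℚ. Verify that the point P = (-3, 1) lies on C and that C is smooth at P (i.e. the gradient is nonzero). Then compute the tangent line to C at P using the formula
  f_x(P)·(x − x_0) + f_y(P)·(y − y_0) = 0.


Tangent line at P: 39*x + 27*y + 90 = 0.

Step 1: f(-3, 1) = 0, so P lies on C.
Step 2: partial derivatives
  f_x(x, y) = 6*x**2 + 2*x*y + 2*x - 2*y**2 - y, f_y(x, y) = x**2 - 4*x*y - x + 2*y + 1.
  f_x(P) = 39, f_y(P) = 27 (gradient nonzero, so P is smooth).
Step 3: tangent line at P: 39·(x − -3) + 27·(y − 1) = 0.
Expanding: 39*x + 27*y + 90 = 0.


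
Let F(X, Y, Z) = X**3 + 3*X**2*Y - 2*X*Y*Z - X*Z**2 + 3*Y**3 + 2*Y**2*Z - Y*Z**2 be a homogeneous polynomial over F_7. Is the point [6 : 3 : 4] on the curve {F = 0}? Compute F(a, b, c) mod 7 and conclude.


F(6,3,4) ≡ 6 (mod 7); P is NOT on the curve.

Evaluate F(6, 3, 4) term-by-term (mod 7).
  X**3 ↦ 1·216·1·1 = 216
  3*X**2*Y ↦ 3·36·3·1 = 324
  -2*X*Y*Z ↦ -2·6·3·4 = -144
  -X*Z**2 ↦ -1·6·1·16 = -96
  3*Y**3 ↦ 3·1·27·1 = 81
  2*Y**2*Z ↦ 2·1·9·4 = 72
  -Y*Z**2 ↦ -1·1·3·16 = -48
Sum: F(6, 3, 4) = (216) + (324) + (-144) + (-96) + (81) + (72) + (-48) = 405.
Reducing mod 7: 405 ≡ 6 (mod 7).
Since F(a, b, c) ≡ 6 ≠ 0 (mod 7), P does NOT lie on the curve.


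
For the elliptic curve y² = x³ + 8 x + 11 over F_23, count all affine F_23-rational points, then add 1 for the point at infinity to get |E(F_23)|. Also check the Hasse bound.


Affine points = {(2, 9), (2, 14), (3, 4), (3, 19), (8, 9), (8, 14), (11, 2), (11, 21), (12, 8), (12, 15), (13, 9), (13, 14), (16, 7), (16, 16), (17, 0), (20, 11), (20, 12), (22, 5), (22, 18)}; affine count = 19; |E(F_23)| = 20.

Discriminant check: Δ ∝ 4a³ + 27b² = 4·8³ + 27·11² = 4·512 + 27·121 ≡ 2 (mod 23). Nonzero ⇒ E is nonsingular.
For each x ∈ F_23, compute rhs = x³ + 8·x + 11 mod 23, then count y ∈ F_23 with y² ≡ rhs.
  x = 0: rhs = 11, matching y values: none (0 points).
  x = 1: rhs = 20, matching y values: none (0 points).
  x = 2: rhs = 12, matching y values: 9, 14 (2 points).
  x = 3: rhs = 16, matching y values: 4, 19 (2 points).
  x = 4: rhs = 15, matching y values: none (0 points).
  x = 5: rhs = 15, matching y values: none (0 points).
  x = 6: rhs = 22, matching y values: none (0 points).
  x = 7: rhs = 19, matching y values: none (0 points).
  x = 8: rhs = 12, matching y values: 9, 14 (2 points).
  x = 9: rhs = 7, matching y values: none (0 points).
  x = 10: rhs = 10, matching y values: none (0 points).
  x = 11: rhs = 4, matching y values: 2, 21 (2 points).
  x = 12: rhs = 18, matching y values: 8, 15 (2 points).
  x = 13: rhs = 12, matching y values: 9, 14 (2 points).
  x = 14: rhs = 15, matching y values: none (0 points).
  x = 15: rhs = 10, matching y values: none (0 points).
  x = 16: rhs = 3, matching y values: 7, 16 (2 points).
  x = 17: rhs = 0, matching y values: 0 (1 points).
  x = 18: rhs = 7, matching y values: none (0 points).
  x = 19: rhs = 7, matching y values: none (0 points).
  x = 20: rhs = 6, matching y values: 11, 12 (2 points).
  x = 21: rhs = 10, matching y values: none (0 points).
  x = 22: rhs = 2, matching y values: 5, 18 (2 points).
Total affine count: 19.
Full point count |E(F_23)| = 19 + 1 = 20.
Hasse bound: |20 − (23+1)| = |-4| = 4 ≤ 2√23 ≈ 9.5917 ✓.


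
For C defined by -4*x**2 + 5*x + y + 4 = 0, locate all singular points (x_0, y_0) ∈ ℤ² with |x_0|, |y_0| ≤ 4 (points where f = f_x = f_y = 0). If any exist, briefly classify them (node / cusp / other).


No singular points in the scanned grid; C is smooth there.

Compute partial derivatives:
  f_x = 5 - 8*x.
  f_y = 1.
f_y = 1 is a nonzero constant, so f_y never vanishes: no point (x, y) can satisfy f = f_x = f_y = 0. In particular no (x, y) ∈ {−4, ..., 4}² is singular; the curve is smooth.


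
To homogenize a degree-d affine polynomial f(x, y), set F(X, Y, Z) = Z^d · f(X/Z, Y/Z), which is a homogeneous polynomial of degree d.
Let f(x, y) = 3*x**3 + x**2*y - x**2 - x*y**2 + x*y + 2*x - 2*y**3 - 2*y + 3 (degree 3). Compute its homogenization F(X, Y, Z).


F(X, Y, Z) = 3*X**3 + X**2*Y - X**2*Z - X*Y**2 + X*Y*Z + 2*X*Z**2 - 2*Y**3 - 2*Y*Z**2 + 3*Z**3

deg(f) = 3.
Substitute x = X/Z, y = Y/Z into f, then multiply by Z^3.
  monomial 3·x^3·y^0 ↦ 3·X^3·Y^0·Z^0.
  monomial 1·x^2·y^1 ↦ 1·X^2·Y^1·Z^0.
  monomial -1·x^2·y^0 ↦ -1·X^2·Y^0·Z^1.
  monomial -1·x^1·y^2 ↦ -1·X^1·Y^2·Z^0.
  monomial 1·x^1·y^1 ↦ 1·X^1·Y^1·Z^1.
  monomial 2·x^1·y^0 ↦ 2·X^1·Y^0·Z^2.
  monomial -2·x^0·y^3 ↦ -2·X^0·Y^3·Z^0.
  monomial -2·x^0·y^1 ↦ -2·X^0·Y^1·Z^2.
  monomial 3·x^0·y^0 ↦ 3·X^0·Y^0·Z^3.
Collecting: F(X, Y, Z) = 3*X**3 + X**2*Y - X**2*Z - X*Y**2 + X*Y*Z + 2*X*Z**2 - 2*Y**3 - 2*Y*Z**2 + 3*Z**3.


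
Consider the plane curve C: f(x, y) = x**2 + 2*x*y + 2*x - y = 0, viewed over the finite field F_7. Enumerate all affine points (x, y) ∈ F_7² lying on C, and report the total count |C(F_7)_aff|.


Affine F_7-points: {(0, 0), (1, 4), (2, 2), (3, 4), (5, 0), (6, 2)}; count = 6.

For each of the 49 pairs (x, y) ∈ F_7², evaluate f(x, y) mod 7. Record the zeros.
  x = 0: [0↦0, 1↦6, 2↦5, 3↦4, 4↦3, 5↦2, 6↦1]  zeros at y ∈ {0}
  x = 1: [0↦3, 1↦4, 2↦5, 3↦6, 4↦0, 5↦1, 6↦2]  zeros at y ∈ {4}
  x = 2: [0↦1, 1↦4, 2↦0, 3↦3, 4↦6, 5↦2, 6↦5]  zeros at y ∈ {2}
  x = 3: [0↦1, 1↦6, 2↦4, 3↦2, 4↦0, 5↦5, 6↦3]  zeros at y ∈ {4}
  x = 4: [0↦3, 1↦3, 2↦3, 3↦3, 4↦3, 5↦3, 6↦3]  zeros at y ∈ ∅
  x = 5: [0↦0, 1↦2, 2↦4, 3↦6, 4↦1, 5↦3, 6↦5]  zeros at y ∈ {0}
  x = 6: [0↦6, 1↦3, 2↦0, 3↦4, 4↦1, 5↦5, 6↦2]  zeros at y ∈ {2}
Collecting zeros: affine points = {(0, 0), (1, 4), (2, 2), (3, 4), (5, 0), (6, 2)}.
Total count |C(F_7)_aff| = 6.


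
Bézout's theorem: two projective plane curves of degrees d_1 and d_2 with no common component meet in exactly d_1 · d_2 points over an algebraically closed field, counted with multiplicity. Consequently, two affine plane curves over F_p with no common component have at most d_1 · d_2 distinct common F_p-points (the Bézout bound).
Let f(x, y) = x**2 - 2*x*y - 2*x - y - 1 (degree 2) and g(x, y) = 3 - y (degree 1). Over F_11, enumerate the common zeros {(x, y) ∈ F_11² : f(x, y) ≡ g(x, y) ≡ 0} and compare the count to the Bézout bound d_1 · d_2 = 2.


Common zeros: {(1, 3), (7, 3)}; count = 2; Bézout bound = 2.

deg(f) = 2, deg(g) = 1, so Bézout bound = 2.
Scan x ∈ F_11. For each x, list the y ∈ F_11 with f(x, y) ≡ 0 and those with g(x, y) ≡ 0 (mod 11); the common zeros in that column are the intersection.
  x = 0: f ≡ 0 at y ∈ {10}; g ≡ 0 at y ∈ {3}; common: ∅.
  x = 1: f ≡ 0 at y ∈ {3}; g ≡ 0 at y ∈ {3}; common: {3}.
  x = 2: f ≡ 0 at y ∈ {2}; g ≡ 0 at y ∈ {3}; common: ∅.
  x = 3: f ≡ 0 at y ∈ {5}; g ≡ 0 at y ∈ {3}; common: ∅.
  x = 4: f ≡ 0 at y ∈ {2}; g ≡ 0 at y ∈ {3}; common: ∅.
  x = 5: f ≡ 0 at y ∈ ∅; g ≡ 0 at y ∈ {3}; common: ∅.
  x = 6: f ≡ 0 at y ∈ {6}; g ≡ 0 at y ∈ {3}; common: ∅.
  x = 7: f ≡ 0 at y ∈ {3}; g ≡ 0 at y ∈ {3}; common: {3}.
  x = 8: f ≡ 0 at y ∈ {6}; g ≡ 0 at y ∈ {3}; common: ∅.
  x = 9: f ≡ 0 at y ∈ {5}; g ≡ 0 at y ∈ {3}; common: ∅.
  x = 10: f ≡ 0 at y ∈ {9}; g ≡ 0 at y ∈ {3}; common: ∅.
Collecting: common zeros = {(1, 3), (7, 3)}, so the count is 2.
Comparison with the Bézout bound: 2 ≤ 2 = deg(f)·deg(g), as expected for curves with no common component (the bound is attained).


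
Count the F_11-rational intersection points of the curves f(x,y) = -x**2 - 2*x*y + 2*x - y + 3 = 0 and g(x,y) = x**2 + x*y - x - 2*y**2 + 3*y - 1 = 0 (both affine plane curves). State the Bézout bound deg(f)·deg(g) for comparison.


Common zeros: {(6, 6)}; count = 1; Bézout bound = 4.

deg(f) = 2, deg(g) = 2, so Bézout bound = 4.
Scan x ∈ F_11. For each x, list the y ∈ F_11 with f(x, y) ≡ 0 and those with g(x, y) ≡ 0 (mod 11); the common zeros in that column are the intersection.
  x = 0: f ≡ 0 at y ∈ {3}; g ≡ 0 at y ∈ {1, 6}; common: ∅.
  x = 1: f ≡ 0 at y ∈ {5}; g ≡ 0 at y ∈ ∅; common: ∅.
  x = 2: f ≡ 0 at y ∈ {5}; g ≡ 0 at y ∈ {4}; common: ∅.
  x = 3: f ≡ 0 at y ∈ {0}; g ≡ 0 at y ∈ ∅; common: ∅.
  x = 4: f ≡ 0 at y ∈ {8}; g ≡ 0 at y ∈ {0, 9}; common: ∅.
  x = 5: f ≡ 0 at y ∈ ∅; g ≡ 0 at y ∈ ∅; common: ∅.
  x = 6: f ≡ 0 at y ∈ {6}; g ≡ 0 at y ∈ {4, 6}; common: {6}.
  x = 7: f ≡ 0 at y ∈ {3}; g ≡ 0 at y ∈ ∅; common: ∅.
  x = 8: f ≡ 0 at y ∈ {9}; g ≡ 0 at y ∈ {0}; common: ∅.
  x = 9: f ≡ 0 at y ∈ {9}; g ≡ 0 at y ∈ ∅; common: ∅.
  x = 10: f ≡ 0 at y ∈ {0}; g ≡ 0 at y ∈ {3, 9}; common: ∅.
Collecting: common zeros = {(6, 6)}, so the count is 1.
Comparison with the Bézout bound: 1 ≤ 4 = deg(f)·deg(g), as expected for curves with no common component (the affine F_11-count falls short of the bound because intersections may lie at infinity, over extension fields, or carry multiplicity).


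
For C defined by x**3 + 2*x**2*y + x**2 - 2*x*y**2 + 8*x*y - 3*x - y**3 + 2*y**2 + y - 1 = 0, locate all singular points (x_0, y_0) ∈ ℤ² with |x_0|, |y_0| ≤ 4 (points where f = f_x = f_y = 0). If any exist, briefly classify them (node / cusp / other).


Singular points: {(-1, 1)}; classification: cusp.

Compute partial derivatives:
  f_x = 3*x**2 + 4*x*y + 2*x - 2*y**2 + 8*y - 3.
  f_y = 2*x**2 - 4*x*y + 8*x - 3*y**2 + 4*y + 1.
Scan x_0 ∈ {−4, ..., 4}. For each x_0, f_y(x_0, y) is a polynomial in y; find its integer roots y ∈ {−4, ..., 4}, then test f_x and f at those candidates.
  x = -4: f_y(-4, y) = -3*y**2 + 20*y + 1; no integer root y with |y| ≤ 4.
  x = -3: f_y(-3, y) = -3*y**2 + 16*y - 5; no integer root y with |y| ≤ 4.
  x = -2: f_y(-2, y) = -3*y**2 + 12*y - 7; no integer root y with |y| ≤ 4.
  x = -1: f_y(-1, y) = -3*y**2 + 8*y - 5; vanishes at y ∈ {1}. (-1, 1): f_x = 0, f = 0 — SINGULAR.
  x = 0: f_y(0, y) = -3*y**2 + 4*y + 1; no integer root y with |y| ≤ 4.
  x = 1: f_y(1, y) = 11 - 3*y**2; no integer root y with |y| ≤ 4.
  x = 2: f_y(2, y) = -3*y**2 - 4*y + 25; no integer root y with |y| ≤ 4.
  x = 3: f_y(3, y) = -3*y**2 - 8*y + 43; no integer root y with |y| ≤ 4.
  x = 4: f_y(4, y) = -3*y**2 - 12*y + 65; no integer root y with |y| ≤ 4.
Only singular point on the grid: (-1, 1).
Classify: substitute x = -1 + u, y = 1 + v and expand: f = u**3 + 2*u**2*v - 2*u*v**2 - v**3 + v**2.
No constant or linear terms (consistent with a singular point). Quadratic part: v**2. Cubic part: u**3 + 2*u**2*v - 2*u*v**2 - v**3.
The quadratic part v**2 is a perfect square, so there is a single (double) tangent line v = 0, i.e. y = 1. Restricting the cubic part to that line (v = 0) leaves u**3 ≠ 0, so f is not divisible by v and the branch is v² ≈ -u**3 to lowest order — this is a cusp.
Classification: cusp.


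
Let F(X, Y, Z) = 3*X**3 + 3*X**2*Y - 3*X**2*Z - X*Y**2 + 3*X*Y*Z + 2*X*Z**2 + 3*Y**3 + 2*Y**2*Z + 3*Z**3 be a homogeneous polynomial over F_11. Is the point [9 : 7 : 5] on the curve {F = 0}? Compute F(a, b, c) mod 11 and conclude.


F(9,7,5) ≡ 10 (mod 11); P is NOT on the curve.

Evaluate F(9, 7, 5) term-by-term (mod 11).
  3*X**3 ↦ 3·729·1·1 = 2187
  3*X**2*Y ↦ 3·81·7·1 = 1701
  -3*X**2*Z ↦ -3·81·1·5 = -1215
  -X*Y**2 ↦ -1·9·49·1 = -441
  3*X*Y*Z ↦ 3·9·7·5 = 945
  2*X*Z**2 ↦ 2·9·1·25 = 450
  3*Y**3 ↦ 3·1·343·1 = 1029
  2*Y**2*Z ↦ 2·1·49·5 = 490
  3*Z**3 ↦ 3·1·1·125 = 375
Sum: F(9, 7, 5) = (2187) + (1701) + (-1215) + (-441) + (945) + (450) + (1029) + (490) + (375) = 5521.
Reducing mod 11: 5521 ≡ 10 (mod 11).
Since F(a, b, c) ≡ 10 ≠ 0 (mod 11), P does NOT lie on the curve.


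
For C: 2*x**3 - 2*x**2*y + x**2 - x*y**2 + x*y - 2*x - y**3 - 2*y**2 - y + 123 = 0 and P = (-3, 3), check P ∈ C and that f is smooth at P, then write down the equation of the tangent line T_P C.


Tangent line at P: 76*x - 43*y + 357 = 0.

Step 1: f(-3, 3) = 0, so P lies on C.
Step 2: partial derivatives
  f_x(x, y) = 6*x**2 - 4*x*y + 2*x - y**2 + y - 2, f_y(x, y) = -2*x**2 - 2*x*y + x - 3*y**2 - 4*y - 1.
  f_x(P) = 76, f_y(P) = -43 (gradient nonzero, so P is smooth).
Step 3: tangent line at P: 76·(x − -3) + -43·(y − 3) = 0.
Expanding: 76*x - 43*y + 357 = 0.


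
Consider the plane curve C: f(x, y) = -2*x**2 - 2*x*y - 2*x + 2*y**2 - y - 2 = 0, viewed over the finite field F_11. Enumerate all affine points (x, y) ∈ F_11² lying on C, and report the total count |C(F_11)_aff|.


Affine F_11-points: {(2, 3), (2, 5), (3, 4), (3, 5), (5, 3), (5, 8), (7, 6), (7, 7), (8, 6), (8, 8)}; count = 10.

For each of the 121 pairs (x, y) ∈ F_11², evaluate f(x, y) mod 11. Record the zeros.
  x = 0: [0↦9, 1↦10, 2↦4, 3↦2, 4↦4, 5↦10, 6↦9, 7↦1, 8↦8, 9↦8, 10↦1]  zeros at y ∈ ∅
  x = 1: [0↦5, 1↦4, 2↦7, 3↦3, 4↦3, 5↦7, 6↦4, 7↦5, 8↦10, 9↦8, 10↦10]  zeros at y ∈ ∅
  x = 2: [0↦8, 1↦5, 2↦6, 3↦0, 4↦9, 5↦0, 6↦6, 7↦5, 8↦8, 9↦4, 10↦4]  zeros at y ∈ {3, 5}
  x = 3: [0↦7, 1↦2, 2↦1, 3↦4, 4↦0, 5↦0, 6↦4, 7↦1, 8↦2, 9↦7, 10↦5]  zeros at y ∈ {4, 5}
  x = 4: [0↦2, 1↦6, 2↦3, 3↦4, 4↦9, 5↦7, 6↦9, 7↦4, 8↦3, 9↦6, 10↦2]  zeros at y ∈ ∅
  x = 5: [0↦4, 1↦6, 2↦1, 3↦0, 4↦3, 5↦10, 6↦10, 7↦3, 8↦0, 9↦1, 10↦6]  zeros at y ∈ {3, 8}
  x = 6: [0↦2, 1↦2, 2↦6, 3↦3, 4↦4, 5↦9, 6↦7, 7↦9, 8↦4, 9↦3, 10↦6]  zeros at y ∈ ∅
  x = 7: [0↦7, 1↦5, 2↦7, 3↦2, 4↦1, 5↦4, 6↦0, 7↦0, 8↦4, 9↦1, 10↦2]  zeros at y ∈ {6, 7}
  x = 8: [0↦8, 1↦4, 2↦4, 3↦8, 4↦5, 5↦6, 6↦0, 7↦9, 8↦0, 9↦6, 10↦5]  zeros at y ∈ {6, 8}
  x = 9: [0↦5, 1↦10, 2↦8, 3↦10, 4↦5, 5↦4, 6↦7, 7↦3, 8↦3, 9↦7, 10↦4]  zeros at y ∈ ∅
  x = 10: [0↦9, 1↦1, 2↦8, 3↦8, 4↦1, 5↦9, 6↦10, 7↦4, 8↦2, 9↦4, 10↦10]  zeros at y ∈ ∅
Collecting zeros: affine points = {(2, 3), (2, 5), (3, 4), (3, 5), (5, 3), (5, 8), (7, 6), (7, 7), (8, 6), (8, 8)}.
Total count |C(F_11)_aff| = 10.


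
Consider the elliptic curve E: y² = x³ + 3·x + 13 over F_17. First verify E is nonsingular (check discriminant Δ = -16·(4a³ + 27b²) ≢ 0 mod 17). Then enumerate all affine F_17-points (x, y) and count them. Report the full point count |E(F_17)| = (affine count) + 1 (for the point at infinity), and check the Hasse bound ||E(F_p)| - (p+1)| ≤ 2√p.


Affine points = {(0, 8), (0, 9), (1, 0), (3, 7), (3, 10), (4, 2), (4, 15), (5, 0), (6, 3), (6, 14), (9, 2), (9, 15), (11, 0), (12, 3), (12, 14), (15, 4), (15, 13), (16, 3), (16, 14)}; affine count = 19; |E(F_17)| = 20.

Discriminant check: Δ ∝ 4a³ + 27b² = 4·3³ + 27·13² = 4·27 + 27·169 ≡ 13 (mod 17). Nonzero ⇒ E is nonsingular.
For each x ∈ F_17, compute rhs = x³ + 3·x + 13 mod 17, then count y ∈ F_17 with y² ≡ rhs.
  x = 0: rhs = 13, matching y values: 8, 9 (2 points).
  x = 1: rhs = 0, matching y values: 0 (1 points).
  x = 2: rhs = 10, matching y values: none (0 points).
  x = 3: rhs = 15, matching y values: 7, 10 (2 points).
  x = 4: rhs = 4, matching y values: 2, 15 (2 points).
  x = 5: rhs = 0, matching y values: 0 (1 points).
  x = 6: rhs = 9, matching y values: 3, 14 (2 points).
  x = 7: rhs = 3, matching y values: none (0 points).
  x = 8: rhs = 5, matching y values: none (0 points).
  x = 9: rhs = 4, matching y values: 2, 15 (2 points).
  x = 10: rhs = 6, matching y values: none (0 points).
  x = 11: rhs = 0, matching y values: 0 (1 points).
  x = 12: rhs = 9, matching y values: 3, 14 (2 points).
  x = 13: rhs = 5, matching y values: none (0 points).
  x = 14: rhs = 11, matching y values: none (0 points).
  x = 15: rhs = 16, matching y values: 4, 13 (2 points).
  x = 16: rhs = 9, matching y values: 3, 14 (2 points).
Total affine count: 19.
Full point count |E(F_17)| = 19 + 1 = 20.
Hasse bound: |20 − (17+1)| = |2| = 2 ≤ 2√17 ≈ 8.2462 ✓.


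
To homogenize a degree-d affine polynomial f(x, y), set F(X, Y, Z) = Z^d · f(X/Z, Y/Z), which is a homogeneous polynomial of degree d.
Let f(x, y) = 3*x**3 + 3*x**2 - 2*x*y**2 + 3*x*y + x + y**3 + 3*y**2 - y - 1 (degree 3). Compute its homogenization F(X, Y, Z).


F(X, Y, Z) = 3*X**3 + 3*X**2*Z - 2*X*Y**2 + 3*X*Y*Z + X*Z**2 + Y**3 + 3*Y**2*Z - Y*Z**2 - Z**3

deg(f) = 3.
Substitute x = X/Z, y = Y/Z into f, then multiply by Z^3.
  monomial 3·x^3·y^0 ↦ 3·X^3·Y^0·Z^0.
  monomial 3·x^2·y^0 ↦ 3·X^2·Y^0·Z^1.
  monomial -2·x^1·y^2 ↦ -2·X^1·Y^2·Z^0.
  monomial 3·x^1·y^1 ↦ 3·X^1·Y^1·Z^1.
  monomial 1·x^1·y^0 ↦ 1·X^1·Y^0·Z^2.
  monomial 1·x^0·y^3 ↦ 1·X^0·Y^3·Z^0.
  monomial 3·x^0·y^2 ↦ 3·X^0·Y^2·Z^1.
  monomial -1·x^0·y^1 ↦ -1·X^0·Y^1·Z^2.
  monomial -1·x^0·y^0 ↦ -1·X^0·Y^0·Z^3.
Collecting: F(X, Y, Z) = 3*X**3 + 3*X**2*Z - 2*X*Y**2 + 3*X*Y*Z + X*Z**2 + Y**3 + 3*Y**2*Z - Y*Z**2 - Z**3.


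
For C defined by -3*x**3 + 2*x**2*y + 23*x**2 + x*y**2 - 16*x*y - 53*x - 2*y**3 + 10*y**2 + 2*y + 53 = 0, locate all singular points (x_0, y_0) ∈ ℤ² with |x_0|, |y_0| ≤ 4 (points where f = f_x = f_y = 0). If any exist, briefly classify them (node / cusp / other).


Singular points: {(3, 2)}; classification: cusp.

Compute partial derivatives:
  f_x = -9*x**2 + 4*x*y + 46*x + y**2 - 16*y - 53.
  f_y = 2*x**2 + 2*x*y - 16*x - 6*y**2 + 20*y + 2.
Scan x_0 ∈ {−4, ..., 4}. For each x_0, f_y(x_0, y) is a polynomial in y; find its integer roots y ∈ {−4, ..., 4}, then test f_x and f at those candidates.
  x = -4: f_y(-4, y) = -6*y**2 + 12*y + 98; no integer root y with |y| ≤ 4.
  x = -3: f_y(-3, y) = -6*y**2 + 14*y + 68; no integer root y with |y| ≤ 4.
  x = -2: f_y(-2, y) = -6*y**2 + 16*y + 42; no integer root y with |y| ≤ 4.
  x = -1: f_y(-1, y) = -6*y**2 + 18*y + 20; no integer root y with |y| ≤ 4.
  x = 0: f_y(0, y) = -6*y**2 + 20*y + 2; no integer root y with |y| ≤ 4.
  x = 1: f_y(1, y) = -6*y**2 + 22*y - 12; vanishes at y ∈ {3}. (1, 3): f_x = -43 ≠ 0.
  x = 2: f_y(2, y) = -6*y**2 + 24*y - 22; no integer root y with |y| ≤ 4.
  x = 3: f_y(3, y) = -6*y**2 + 26*y - 28; vanishes at y ∈ {2}. (3, 2): f_x = 0, f = 0 — SINGULAR.
  x = 4: f_y(4, y) = -6*y**2 + 28*y - 30; vanishes at y ∈ {3}. (4, 3): f_x = -4 ≠ 0.
Only singular point on the grid: (3, 2).
Classify: substitute x = 3 + u, y = 2 + v and expand: f = -3*u**3 + 2*u**2*v + u*v**2 - 2*v**3 + v**2.
No constant or linear terms (consistent with a singular point). Quadratic part: v**2. Cubic part: -3*u**3 + 2*u**2*v + u*v**2 - 2*v**3.
The quadratic part v**2 is a perfect square, so there is a single (double) tangent line v = 0, i.e. y = 2. Restricting the cubic part to that line (v = 0) leaves -3*u**3 ≠ 0, so f is not divisible by v and the branch is v² ≈ 3*u**3 to lowest order — this is a cusp.
Classification: cusp.


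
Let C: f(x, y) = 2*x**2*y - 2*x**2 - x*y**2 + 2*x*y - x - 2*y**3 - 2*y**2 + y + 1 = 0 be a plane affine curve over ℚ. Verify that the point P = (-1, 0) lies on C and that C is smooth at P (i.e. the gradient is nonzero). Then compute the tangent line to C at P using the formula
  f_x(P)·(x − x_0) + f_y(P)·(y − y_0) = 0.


Tangent line at P: 3*x + y + 3 = 0.

Step 1: f(-1, 0) = 0, so P lies on C.
Step 2: partial derivatives
  f_x(x, y) = 4*x*y - 4*x - y**2 + 2*y - 1, f_y(x, y) = 2*x**2 - 2*x*y + 2*x - 6*y**2 - 4*y + 1.
  f_x(P) = 3, f_y(P) = 1 (gradient nonzero, so P is smooth).
Step 3: tangent line at P: 3·(x − -1) + 1·(y − 0) = 0.
Expanding: 3*x + y + 3 = 0.


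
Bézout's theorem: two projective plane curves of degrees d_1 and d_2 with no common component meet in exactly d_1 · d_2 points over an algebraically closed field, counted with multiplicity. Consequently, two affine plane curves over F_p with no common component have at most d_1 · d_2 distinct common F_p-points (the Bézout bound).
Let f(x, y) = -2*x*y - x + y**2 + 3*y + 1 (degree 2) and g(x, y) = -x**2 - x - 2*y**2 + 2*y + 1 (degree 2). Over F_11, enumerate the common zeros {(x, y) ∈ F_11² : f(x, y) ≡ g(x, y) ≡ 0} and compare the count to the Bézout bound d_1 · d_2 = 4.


Common zeros: ∅; count = 0; Bézout bound = 4.

deg(f) = 2, deg(g) = 2, so Bézout bound = 4.
Scan x ∈ F_11. For each x, list the y ∈ F_11 with f(x, y) ≡ 0 and those with g(x, y) ≡ 0 (mod 11); the common zeros in that column are the intersection.
  x = 0: f ≡ 0 at y ∈ {2, 6}; g ≡ 0 at y ∈ {3, 9}; common: ∅.
  x = 1: f ≡ 0 at y ∈ {0, 10}; g ≡ 0 at y ∈ ∅; common: ∅.
  x = 2: f ≡ 0 at y ∈ {4, 8}; g ≡ 0 at y ∈ ∅; common: ∅.
  x = 3: f ≡ 0 at y ∈ ∅; g ≡ 0 at y ∈ {0, 1}; common: ∅.
  x = 4: f ≡ 0 at y ∈ {7, 9}; g ≡ 0 at y ∈ ∅; common: ∅.
  x = 5: f ≡ 0 at y ∈ ∅; g ≡ 0 at y ∈ {2, 10}; common: ∅.
  x = 6: f ≡ 0 at y ∈ ∅; g ≡ 0 at y ∈ ∅; common: ∅.
  x = 7: f ≡ 0 at y ∈ ∅; g ≡ 0 at y ∈ {0, 1}; common: ∅.
  x = 8: f ≡ 0 at y ∈ ∅; g ≡ 0 at y ∈ ∅; common: ∅.
  x = 9: f ≡ 0 at y ∈ {1, 3}; g ≡ 0 at y ∈ ∅; common: ∅.
  x = 10: f ≡ 0 at y ∈ ∅; g ≡ 0 at y ∈ {3, 9}; common: ∅.
Collecting: common zeros = ∅, so the count is 0.
Comparison with the Bézout bound: 0 ≤ 4 = deg(f)·deg(g), as expected for curves with no common component (the affine F_11-count falls short of the bound because intersections may lie at infinity, over extension fields, or carry multiplicity).


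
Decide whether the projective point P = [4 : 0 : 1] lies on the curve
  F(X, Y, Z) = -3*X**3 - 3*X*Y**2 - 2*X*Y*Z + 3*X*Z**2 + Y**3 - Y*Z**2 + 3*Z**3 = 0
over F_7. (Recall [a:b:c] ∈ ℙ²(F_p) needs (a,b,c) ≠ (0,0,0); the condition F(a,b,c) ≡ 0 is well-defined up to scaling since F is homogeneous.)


F(4,0,1) ≡ 5 (mod 7); P is NOT on the curve.

Evaluate F(4, 0, 1) term-by-term (mod 7).
  -3*X**3 ↦ -3·64·1·1 = -192
  -3*X*Y**2 ↦ -3·4·0·1 = 0
  -2*X*Y*Z ↦ -2·4·0·1 = 0
  3*X*Z**2 ↦ 3·4·1·1 = 12
  Y**3 ↦ 1·1·0·1 = 0
  -Y*Z**2 ↦ -1·1·0·1 = 0
  3*Z**3 ↦ 3·1·1·1 = 3
Sum: F(4, 0, 1) = (-192) + (0) + (0) + (12) + (0) + (0) + (3) = -177.
Reducing mod 7: -177 ≡ 5 (mod 7).
Since F(a, b, c) ≡ 5 ≠ 0 (mod 7), P does NOT lie on the curve.


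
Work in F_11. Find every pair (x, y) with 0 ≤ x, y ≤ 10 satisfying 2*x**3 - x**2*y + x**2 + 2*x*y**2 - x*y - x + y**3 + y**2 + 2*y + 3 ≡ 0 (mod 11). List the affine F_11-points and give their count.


Affine F_11-points: {(1, 7), (4, 0), (5, 8), (6, 5), (6, 10), (7, 1), (7, 8), (7, 9), (8, 8), (9, 2), (9, 10), (10, 2)}; count = 12.

For each of the 121 pairs (x, y) ∈ F_11², evaluate f(x, y) mod 11. Record the zeros.
  x = 0: [0↦3, 1↦7, 2↦8, 3↦1, 4↦3, 5↦9, 6↦3, 7↦2, 8↦1, 9↦6, 10↦1]  zeros at y ∈ ∅
  x = 1: [0↦5, 1↦9, 2↦3, 3↦4, 4↦7, 5↦7, 6↦10, 7↦0, 8↦5, 9↦9, 10↦7]  zeros at y ∈ {7}
  x = 2: [0↦10, 1↦1, 2↦8, 3↦4, 4↦6, 5↦9, 6↦8, 7↦9, 8↦7, 9↦8, 10↦7]  zeros at y ∈ ∅
  x = 3: [0↦8, 1↦6, 2↦2, 3↦2, 4↦1, 5↦5, 6↦9, 7↦8, 8↦8, 9↦4, 10↦2]  zeros at y ∈ ∅
  x = 4: [0↦0, 1↦3, 2↦8, 3↦10, 4↦4, 5↦7, 6↦3, 7↦9, 8↦9, 9↦9, 10↦4]  zeros at y ∈ {0}
  x = 5: [0↦9, 1↦4, 2↦5, 3↦7, 4↦5, 5↦5, 6↦2, 7↦2, 8↦0, 9↦2, 10↦3]  zeros at y ∈ {8}
  x = 6: [0↦3, 1↦10, 2↦5, 3↦5, 4↦5, 5↦0, 6↦7, 7↦10, 8↦4, 9↦6, 10↦0]  zeros at y ∈ {5, 10}
  x = 7: [0↦5, 1↦0, 2↦9, 3↦5, 4↦5, 5↦4, 6↦8, 7↦1, 8↦0, 9↦0, 10↦7]  zeros at y ∈ {1, 8, 9}
  x = 8: [0↦5, 1↦8, 2↦7, 3↦8, 4↦6, 5↦7, 6↦6, 7↦9, 8↦0, 9↦7, 10↦3]  zeros at y ∈ {8}
  x = 9: [0↦4, 1↦2, 2↦0, 3↦4, 4↦9, 5↦10, 6↦2, 7↦2, 8↦5, 9↦6, 10↦0]  zeros at y ∈ {2, 10}
  x = 10: [0↦3, 1↦5, 2↦0, 3↦5, 4↦4, 5↦3, 6↦8, 7↦3, 8↦5, 9↦9, 10↦10]  zeros at y ∈ {2}
Collecting zeros: affine points = {(1, 7), (4, 0), (5, 8), (6, 5), (6, 10), (7, 1), (7, 8), (7, 9), (8, 8), (9, 2), (9, 10), (10, 2)}.
Total count |C(F_11)_aff| = 12.


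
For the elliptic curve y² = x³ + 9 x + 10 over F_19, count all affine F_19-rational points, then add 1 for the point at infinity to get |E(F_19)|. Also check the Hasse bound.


Affine points = {(1, 1), (1, 18), (2, 6), (2, 13), (3, 8), (3, 11), (5, 3), (5, 16), (7, 6), (7, 13), (8, 9), (8, 10), (10, 6), (10, 13), (13, 5), (13, 14), (14, 7), (14, 12), (15, 9), (15, 10), (18, 0)}; affine count = 21; |E(F_19)| = 22.

Discriminant check: Δ ∝ 4a³ + 27b² = 4·9³ + 27·10² = 4·729 + 27·100 ≡ 11 (mod 19). Nonzero ⇒ E is nonsingular.
For each x ∈ F_19, compute rhs = x³ + 9·x + 10 mod 19, then count y ∈ F_19 with y² ≡ rhs.
  x = 0: rhs = 10, matching y values: none (0 points).
  x = 1: rhs = 1, matching y values: 1, 18 (2 points).
  x = 2: rhs = 17, matching y values: 6, 13 (2 points).
  x = 3: rhs = 7, matching y values: 8, 11 (2 points).
  x = 4: rhs = 15, matching y values: none (0 points).
  x = 5: rhs = 9, matching y values: 3, 16 (2 points).
  x = 6: rhs = 14, matching y values: none (0 points).
  x = 7: rhs = 17, matching y values: 6, 13 (2 points).
  x = 8: rhs = 5, matching y values: 9, 10 (2 points).
  x = 9: rhs = 3, matching y values: none (0 points).
  x = 10: rhs = 17, matching y values: 6, 13 (2 points).
  x = 11: rhs = 15, matching y values: none (0 points).
  x = 12: rhs = 3, matching y values: none (0 points).
  x = 13: rhs = 6, matching y values: 5, 14 (2 points).
  x = 14: rhs = 11, matching y values: 7, 12 (2 points).
  x = 15: rhs = 5, matching y values: 9, 10 (2 points).
  x = 16: rhs = 13, matching y values: none (0 points).
  x = 17: rhs = 3, matching y values: none (0 points).
  x = 18: rhs = 0, matching y values: 0 (1 points).
Total affine count: 21.
Full point count |E(F_19)| = 21 + 1 = 22.
Hasse bound: |22 − (19+1)| = |2| = 2 ≤ 2√19 ≈ 8.7178 ✓.


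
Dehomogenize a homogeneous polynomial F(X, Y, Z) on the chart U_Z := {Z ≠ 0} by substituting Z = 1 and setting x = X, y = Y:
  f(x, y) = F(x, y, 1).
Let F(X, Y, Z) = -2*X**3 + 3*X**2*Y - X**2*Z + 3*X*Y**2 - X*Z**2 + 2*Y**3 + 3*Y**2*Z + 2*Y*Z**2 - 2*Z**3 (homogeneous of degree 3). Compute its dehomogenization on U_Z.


f(x, y) = -2*x**3 + 3*x**2*y - x**2 + 3*x*y**2 - x + 2*y**3 + 3*y**2 + 2*y - 2

On U_Z we set Z = 1. Each monomial c·X^i·Y^j·Z^k in F becomes c·x^i·y^j·1^k = c·x^i·y^j.
Substituting Z = 1: F(X, Y, 1) = -2*x**3 + 3*x**2*y - x**2 + 3*x*y**2 - x + 2*y**3 + 3*y**2 + 2*y - 2.
Note: deg(f) ≤ deg(F) = 3; strict inequality happens when F is divisible by Z (lost terms).


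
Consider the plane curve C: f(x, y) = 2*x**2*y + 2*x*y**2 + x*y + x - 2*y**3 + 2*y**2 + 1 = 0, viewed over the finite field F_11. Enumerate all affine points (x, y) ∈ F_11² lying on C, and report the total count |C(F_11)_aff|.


Affine F_11-points: {(2, 3), (2, 4), (2, 7), (3, 4), (3, 7), (4, 9), (6, 9), (6, 10), (9, 3), (10, 0)}; count = 10.

For each of the 121 pairs (x, y) ∈ F_11², evaluate f(x, y) mod 11. Record the zeros.
  x = 0: [0↦1, 1↦1, 2↦4, 3↦9, 4↦4, 5↦10, 6↦4, 7↦7, 8↦7, 9↦3, 10↦5]  zeros at y ∈ ∅
  x = 1: [0↦2, 1↦7, 2↦8, 3↦4, 4↦5, 5↦10, 6↦7, 7↦6, 8↦6, 9↦6, 10↦5]  zeros at y ∈ ∅
  x = 2: [0↦3, 1↦6, 2↦9, 3↦0, 4↦0, 5↦8, 6↦1, 7↦0, 8↦4, 9↦1, 10↦1]  zeros at y ∈ {3, 4, 7}
  x = 3: [0↦4, 1↦9, 2↦7, 3↦8, 4↦0, 5↦4, 6↦8, 7↦0, 8↦1, 9↦10, 10↦4]  zeros at y ∈ {4, 7}
  x = 4: [0↦5, 1↦5, 2↦2, 3↦6, 4↦5, 5↦9, 6↦6, 7↦6, 8↦8, 9↦0, 10↦3]  zeros at y ∈ {9}
  x = 5: [0↦6, 1↦5, 2↦5, 3↦5, 4↦4, 5↦1, 6↦6, 7↦7, 8↦3, 9↦4, 10↦9]  zeros at y ∈ ∅
  x = 6: [0↦7, 1↦9, 2↦5, 3↦5, 4↦8, 5↦2, 6↦8, 7↦3, 8↦8, 9↦0, 10↦0]  zeros at y ∈ {9, 10}
  x = 7: [0↦8, 1↦6, 2↦2, 3↦6, 4↦6, 5↦1, 6↦1, 7↦5, 8↦1, 9↦10, 10↦9]  zeros at y ∈ ∅
  x = 8: [0↦9, 1↦7, 2↦7, 3↦8, 4↦9, 5↦9, 6↦7, 7↦2, 8↦4, 9↦1, 10↦3]  zeros at y ∈ ∅
  x = 9: [0↦10, 1↦1, 2↦9, 3↦0, 4↦6, 5↦4, 6↦4, 7↦5, 8↦6, 9↦6, 10↦4]  zeros at y ∈ {3}
  x = 10: [0↦0, 1↦10, 2↦8, 3↦4, 4↦8, 5↦8, 6↦3, 7↦3, 8↦7, 9↦3, 10↦1]  zeros at y ∈ {0}
Collecting zeros: affine points = {(2, 3), (2, 4), (2, 7), (3, 4), (3, 7), (4, 9), (6, 9), (6, 10), (9, 3), (10, 0)}.
Total count |C(F_11)_aff| = 10.


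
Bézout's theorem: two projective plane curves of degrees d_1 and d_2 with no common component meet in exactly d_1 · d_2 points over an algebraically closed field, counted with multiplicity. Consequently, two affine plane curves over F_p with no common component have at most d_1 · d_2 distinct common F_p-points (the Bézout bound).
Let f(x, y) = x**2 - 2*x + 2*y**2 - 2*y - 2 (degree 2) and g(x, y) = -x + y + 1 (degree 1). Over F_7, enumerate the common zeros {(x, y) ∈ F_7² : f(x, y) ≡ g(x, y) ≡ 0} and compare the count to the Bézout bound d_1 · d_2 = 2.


Common zeros: ∅; count = 0; Bézout bound = 2.

deg(f) = 2, deg(g) = 1, so Bézout bound = 2.
Scan x ∈ F_7. For each x, list the y ∈ F_7 with f(x, y) ≡ 0 and those with g(x, y) ≡ 0 (mod 7); the common zeros in that column are the intersection.
  x = 0: f ≡ 0 at y ∈ ∅; g ≡ 0 at y ∈ {6}; common: ∅.
  x = 1: f ≡ 0 at y ∈ {4}; g ≡ 0 at y ∈ {0}; common: ∅.
  x = 2: f ≡ 0 at y ∈ ∅; g ≡ 0 at y ∈ {1}; common: ∅.
  x = 3: f ≡ 0 at y ∈ ∅; g ≡ 0 at y ∈ {2}; common: ∅.
  x = 4: f ≡ 0 at y ∈ ∅; g ≡ 0 at y ∈ {3}; common: ∅.
  x = 5: f ≡ 0 at y ∈ ∅; g ≡ 0 at y ∈ {4}; common: ∅.
  x = 6: f ≡ 0 at y ∈ ∅; g ≡ 0 at y ∈ {5}; common: ∅.
Collecting: common zeros = ∅, so the count is 0.
Comparison with the Bézout bound: 0 ≤ 2 = deg(f)·deg(g), as expected for curves with no common component (the affine F_7-count falls short of the bound because intersections may lie at infinity, over extension fields, or carry multiplicity).


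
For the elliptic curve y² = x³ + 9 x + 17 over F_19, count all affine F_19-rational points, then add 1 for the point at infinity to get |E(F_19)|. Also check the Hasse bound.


Affine points = {(0, 6), (0, 13), (2, 9), (2, 10), (5, 4), (5, 15), (7, 9), (7, 10), (10, 9), (10, 10), (16, 1), (16, 18), (18, 8), (18, 11)}; affine count = 14; |E(F_19)| = 15.

Discriminant check: Δ ∝ 4a³ + 27b² = 4·9³ + 27·17² = 4·729 + 27·289 ≡ 3 (mod 19). Nonzero ⇒ E is nonsingular.
For each x ∈ F_19, compute rhs = x³ + 9·x + 17 mod 19, then count y ∈ F_19 with y² ≡ rhs.
  x = 0: rhs = 17, matching y values: 6, 13 (2 points).
  x = 1: rhs = 8, matching y values: none (0 points).
  x = 2: rhs = 5, matching y values: 9, 10 (2 points).
  x = 3: rhs = 14, matching y values: none (0 points).
  x = 4: rhs = 3, matching y values: none (0 points).
  x = 5: rhs = 16, matching y values: 4, 15 (2 points).
  x = 6: rhs = 2, matching y values: none (0 points).
  x = 7: rhs = 5, matching y values: 9, 10 (2 points).
  x = 8: rhs = 12, matching y values: none (0 points).
  x = 9: rhs = 10, matching y values: none (0 points).
  x = 10: rhs = 5, matching y values: 9, 10 (2 points).
  x = 11: rhs = 3, matching y values: none (0 points).
  x = 12: rhs = 10, matching y values: none (0 points).
  x = 13: rhs = 13, matching y values: none (0 points).
  x = 14: rhs = 18, matching y values: none (0 points).
  x = 15: rhs = 12, matching y values: none (0 points).
  x = 16: rhs = 1, matching y values: 1, 18 (2 points).
  x = 17: rhs = 10, matching y values: none (0 points).
  x = 18: rhs = 7, matching y values: 8, 11 (2 points).
Total affine count: 14.
Full point count |E(F_19)| = 14 + 1 = 15.
Hasse bound: |15 − (19+1)| = |-5| = 5 ≤ 2√19 ≈ 8.7178 ✓.


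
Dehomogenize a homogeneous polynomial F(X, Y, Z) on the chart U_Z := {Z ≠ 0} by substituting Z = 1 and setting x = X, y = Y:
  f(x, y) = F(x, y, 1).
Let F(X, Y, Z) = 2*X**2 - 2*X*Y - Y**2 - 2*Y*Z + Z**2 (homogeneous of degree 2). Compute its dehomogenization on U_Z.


f(x, y) = 2*x**2 - 2*x*y - y**2 - 2*y + 1

On U_Z we set Z = 1. Each monomial c·X^i·Y^j·Z^k in F becomes c·x^i·y^j·1^k = c·x^i·y^j.
Substituting Z = 1: F(X, Y, 1) = 2*x**2 - 2*x*y - y**2 - 2*y + 1.
Note: deg(f) ≤ deg(F) = 2; strict inequality happens when F is divisible by Z (lost terms).


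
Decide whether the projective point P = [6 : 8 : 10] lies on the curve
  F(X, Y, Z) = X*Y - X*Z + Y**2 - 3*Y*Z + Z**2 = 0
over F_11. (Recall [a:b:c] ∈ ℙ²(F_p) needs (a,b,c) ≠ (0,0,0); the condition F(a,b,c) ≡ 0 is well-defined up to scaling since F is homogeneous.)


F(6,8,10) ≡ 0 (mod 11); P is on the curve.

Evaluate F(6, 8, 10) term-by-term (mod 11).
  X*Y ↦ 1·6·8·1 = 48
  -X*Z ↦ -1·6·1·10 = -60
  Y**2 ↦ 1·1·64·1 = 64
  -3*Y*Z ↦ -3·1·8·10 = -240
  Z**2 ↦ 1·1·1·100 = 100
Sum: F(6, 8, 10) = (48) + (-60) + (64) + (-240) + (100) = -88.
Reducing mod 11: -88 ≡ 0 (mod 11).
Since F(a, b, c) ≡ 0 (mod 11), P lies on the curve.


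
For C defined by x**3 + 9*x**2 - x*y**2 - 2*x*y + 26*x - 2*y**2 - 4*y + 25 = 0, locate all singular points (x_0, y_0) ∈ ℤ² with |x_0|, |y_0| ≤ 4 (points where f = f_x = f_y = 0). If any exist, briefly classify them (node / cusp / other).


Singular points: {(-3, -1)}; classification: cusp.

Compute partial derivatives:
  f_x = 3*x**2 + 18*x - y**2 - 2*y + 26.
  f_y = -2*x*y - 2*x - 4*y - 4.
Scan x_0 ∈ {−4, ..., 4}. For each x_0, f_y(x_0, y) is a polynomial in y; find its integer roots y ∈ {−4, ..., 4}, then test f_x and f at those candidates.
  x = -4: f_y(-4, y) = 4*y + 4; vanishes at y ∈ {-1}. (-4, -1): f_x = 3 ≠ 0.
  x = -3: f_y(-3, y) = 2*y + 2; vanishes at y ∈ {-1}. (-3, -1): f_x = 0, f = 0 — SINGULAR.
  x = -2: f_y(-2, y) = 0; vanishes at y ∈ {-4, -3, -2, -1, 0, 1, 2, 3, 4}. (-2, -4): f_x = -6 ≠ 0; (-2, -3): f_x = -1 ≠ 0; (-2, -2): f_x = 2 ≠ 0; (-2, -1): f_x = 3 ≠ 0; (-2, 0): f_x = 2 ≠ 0; (-2, 1): f_x = -1 ≠ 0; (-2, 2): f_x = -6 ≠ 0; (-2, 3): f_x = -13 ≠ 0; (-2, 4): f_x = -22 ≠ 0.
  x = -1: f_y(-1, y) = -2*y - 2; vanishes at y ∈ {-1}. (-1, -1): f_x = 12 ≠ 0.
  x = 0: f_y(0, y) = -4*y - 4; vanishes at y ∈ {-1}. (0, -1): f_x = 27 ≠ 0.
  x = 1: f_y(1, y) = -6*y - 6; vanishes at y ∈ {-1}. (1, -1): f_x = 48 ≠ 0.
  x = 2: f_y(2, y) = -8*y - 8; vanishes at y ∈ {-1}. (2, -1): f_x = 75 ≠ 0.
  x = 3: f_y(3, y) = -10*y - 10; vanishes at y ∈ {-1}. (3, -1): f_x = 108 ≠ 0.
  x = 4: f_y(4, y) = -12*y - 12; vanishes at y ∈ {-1}. (4, -1): f_x = 147 ≠ 0.
Only singular point on the grid: (-3, -1).
Classify: substitute x = -3 + u, y = -1 + v and expand: f = u**3 - u*v**2 + v**2.
No constant or linear terms (consistent with a singular point). Quadratic part: v**2. Cubic part: u**3 - u*v**2.
The quadratic part v**2 is a perfect square, so there is a single (double) tangent line v = 0, i.e. y = -1. Restricting the cubic part to that line (v = 0) leaves u**3 ≠ 0, so f is not divisible by v and the branch is v² ≈ -u**3 to lowest order — this is a cusp.
Classification: cusp.
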